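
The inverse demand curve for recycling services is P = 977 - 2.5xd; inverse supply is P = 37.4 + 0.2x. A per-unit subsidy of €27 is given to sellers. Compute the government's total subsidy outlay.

Pre-subsidy: 977 - 2.5x = 37.4 + 0.2x gives x* = 348 and P* = 107.
With the subsidy, sellers receive Ps = Pb + 27 for each unit, where Pb is the price buyers pay.
On the curves, Pb = 977 - 2.5x and Ps = 37.4 + 0.2x; the wedge Ps − Pb = 27 gives 37.4 + 0.2x − (977 - 2.5x) = 27, so x' = 358.
Then Pb = 977 − 2.5·358 = 82 and Ps = 37.4 + 0.2·358 = 109.
Government outlay = subsidy × quantity = 27 × 358 = 9666.

Government cost = €9666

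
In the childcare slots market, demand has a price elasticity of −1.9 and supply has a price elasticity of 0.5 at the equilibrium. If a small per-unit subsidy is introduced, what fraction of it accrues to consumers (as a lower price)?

Consumer share = 5/24

For a small subsidy around the equilibrium, the benefit split depends on the relative slopes, which at a point are proportional to the elasticities.
Buyer share = εs/(εs + |εd|) = 0.5/(0.5 + 1.9) = 5/24; seller share = |εd|/(εs + |εd|) = 19/24.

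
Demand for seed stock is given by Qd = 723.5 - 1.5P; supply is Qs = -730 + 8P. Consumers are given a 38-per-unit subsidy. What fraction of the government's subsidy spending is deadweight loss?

DWL / government spending = 12/271

Pre-subsidy: 723.5 - 1.5P = -730 + 8P gives P* = 153, Q* = 494.
With the rebate, buyers effectively pay Pb = Ps − 38, where Ps is the price sellers receive.
Demand in terms of Ps becomes Qd = 723.5 − 1.5(Ps − 38) = 780.5 - 1.5Ps. Setting this equal to supply: 780.5 - 1.5Ps = -730 + 8Ps, so Ps = 159.
Buyers pay Pb = 159 − 38 = 121; Q' = -730 + 8·159 = 542.
ΔCS = ½(494 + 542)(153 − 121) = 16576; ΔPS = ½(494 + 542)(159 − 153) = 3108.
Government spending = 38 × 542 = 20596.
DWL = ½ × 38 × (542 − 494) = 912; fraction = 912 / 20596 = 12/271.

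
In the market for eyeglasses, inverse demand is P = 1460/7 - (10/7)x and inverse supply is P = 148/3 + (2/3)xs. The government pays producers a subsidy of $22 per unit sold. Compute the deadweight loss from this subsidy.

Deadweight loss = $115.5

Pre-subsidy: 1460/7 - (10/7)x = 148/3 + (2/3)x gives x* = 76 and P* = 100.
With the subsidy, sellers receive Ps = Pb + 22 for each unit, where Pb is the price buyers pay.
On the curves, Pb = 1460/7 - (10/7)x and Ps = 148/3 + (2/3)x; the wedge Ps − Pb = 22 gives 148/3 + (2/3)x − (1460/7 - (10/7)x) = 22, so x' = 86.5.
Then Pb = 1460/7 − (10/7)·86.5 = 85 and Ps = 148/3 + (2/3)·86.5 = 107.
The subsidy expands output by 86.5 − 76 = 10.5 past the efficient level; on those units the gap between marginal cost and willingness to pay runs from 0 up to 22.
DWL = ½ × 22 × 10.5 = 115.5.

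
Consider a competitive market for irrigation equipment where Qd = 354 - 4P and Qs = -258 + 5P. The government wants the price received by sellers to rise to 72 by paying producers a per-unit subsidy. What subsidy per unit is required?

At a seller price of 72, quantity supplied is -258 + 5·72 = 102.
Buyers absorb 102 only when they pay Pb with 354 − 4·Pb = 102, i.e. Pb = 63.
s = Ps − Pb = 72 − 63 = 9.

Required subsidy s = 9 per unit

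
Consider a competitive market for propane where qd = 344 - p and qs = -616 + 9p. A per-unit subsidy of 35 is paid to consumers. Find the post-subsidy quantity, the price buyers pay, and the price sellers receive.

q' = 279.5; buyers pay 64.5; sellers receive 99.5

Pre-subsidy: 344 - p = -616 + 9p gives p* = 96, q* = 248.
With the rebate, buyers effectively pay pb = ps − 35, where ps is the price sellers receive.
Demand in terms of ps becomes qd = 344 − 1(ps − 35) = 379 - ps. Setting this equal to supply: 379 - ps = -616 + 9ps, so ps = 99.5.
Buyers pay pb = 99.5 − 35 = 64.5; q' = -616 + 9·99.5 = 279.5.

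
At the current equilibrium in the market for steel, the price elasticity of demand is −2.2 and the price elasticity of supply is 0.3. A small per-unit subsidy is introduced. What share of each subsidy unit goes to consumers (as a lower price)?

For a small subsidy around the equilibrium, the benefit split depends on the relative slopes, which at a point are proportional to the elasticities.
Buyer share = εs/(εs + |εd|) = 0.3/(0.3 + 2.2) = 0.12; seller share = |εd|/(εs + |εd|) = 0.88.

Consumer share = 0.12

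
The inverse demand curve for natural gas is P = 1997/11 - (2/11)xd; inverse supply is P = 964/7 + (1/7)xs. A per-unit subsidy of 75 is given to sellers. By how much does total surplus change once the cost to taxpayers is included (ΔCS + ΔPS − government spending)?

Pre-subsidy: 1997/11 - (2/11)x = 964/7 + (1/7)x gives x* = 135 and P* = 157.
With the subsidy, sellers receive Ps = Pb + 75 for each unit, where Pb is the price buyers pay.
On the curves, Pb = 1997/11 - (2/11)x and Ps = 964/7 + (1/7)x; the wedge Ps − Pb = 75 gives 964/7 + (1/7)x − (1997/11 - (2/11)x) = 75, so x' = 366.
Then Pb = 1997/11 − (2/11)·366 = 115 and Ps = 964/7 + (1/7)·366 = 190.
ΔCS = ½(135 + 366)(157 − 115) = 10521; ΔPS = ½(135 + 366)(190 − 157) = 8266.5.
Government spending = 75 × 366 = 27450.
Net change = 10521 + 8266.5 − 27450 = -8662.5. The loss equals the DWL triangle ½·75·231.

Net change in total surplus = -8662.5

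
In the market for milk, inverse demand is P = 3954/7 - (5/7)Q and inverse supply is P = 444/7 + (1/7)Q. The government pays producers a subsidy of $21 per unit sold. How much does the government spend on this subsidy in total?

Pre-subsidy: 3954/7 - (5/7)Q = 444/7 + (1/7)Q gives Q* = 585 and P* = 147.
With the subsidy, sellers receive Ps = Pb + 21 for each unit, where Pb is the price buyers pay.
On the curves, Pb = 3954/7 - (5/7)Q and Ps = 444/7 + (1/7)Q; the wedge Ps − Pb = 21 gives 444/7 + (1/7)Q − (3954/7 - (5/7)Q) = 21, so Q' = 609.5.
Then Pb = 3954/7 − (5/7)·609.5 = 129.5 and Ps = 444/7 + (1/7)·609.5 = 150.5.
Government outlay = subsidy × quantity = 21 × 609.5 = 12799.5.

Government cost = $12799.5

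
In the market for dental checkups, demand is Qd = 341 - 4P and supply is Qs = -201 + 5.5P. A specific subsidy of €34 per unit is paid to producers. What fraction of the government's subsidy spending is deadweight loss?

DWL / government spending = 748/3639

Pre-subsidy: 341 - 4P = -201 + 5.5P gives P* = 1084/19, Q* = 2143/19.
With the subsidy, sellers receive Ps = Pb + 34 for each unit, where Pb is the price buyers pay.
Supply in terms of Pb becomes Qs = -201 + 5.5(Pb + 34) = -14 + 5.5Pb. Setting this equal to demand: 341 - 4Pb = -14 + 5.5Pb, so Pb = 710/19.
Sellers receive Ps = 710/19 + 34 = 1356/19; Q' = 341 − 4·(710/19) = 3639/19.
ΔCS = ½(2143/19 + 3639/19)(1084/19 − 710/19) = 1081234/361; ΔPS = ½(2143/19 + 3639/19)(1356/19 − 1084/19) = 786352/361.
Government spending = 34 × 3639/19 = 123726/19.
DWL = ½ × 34 × (3639/19 − 2143/19) = 25432/19; fraction = (25432/19) / (123726/19) = 748/3639.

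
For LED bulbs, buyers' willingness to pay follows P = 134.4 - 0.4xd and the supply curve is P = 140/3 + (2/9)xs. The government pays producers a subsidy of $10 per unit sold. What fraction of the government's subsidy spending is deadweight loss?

DWL / government spending = 75/1466

Pre-subsidy: 134.4 - 0.4x = 140/3 + (2/9)x gives x* = 141 and P* = 78.
With the subsidy, sellers receive Ps = Pb + 10 for each unit, where Pb is the price buyers pay.
On the curves, Pb = 134.4 - 0.4x and Ps = 140/3 + (2/9)x; the wedge Ps − Pb = 10 gives 140/3 + (2/9)x − (134.4 - 0.4x) = 10, so x' = 2199/14.
Then Pb = 134.4 − 0.4·(2199/14) = 501/7 and Ps = 140/3 + (2/9)·(2199/14) = 571/7.
ΔCS = ½(141 + 2199/14)(78 − 501/7) = 187785/196; ΔPS = ½(141 + 2199/14)(571/7 − 78) = 104325/196.
Government spending = 10 × 2199/14 = 10995/7.
DWL = ½ × 10 × (2199/14 − 141) = 1125/14; fraction = (1125/14) / (10995/7) = 75/1466.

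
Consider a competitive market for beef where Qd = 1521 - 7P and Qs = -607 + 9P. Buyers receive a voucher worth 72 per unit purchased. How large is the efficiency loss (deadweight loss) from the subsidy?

Pre-subsidy: 1521 - 7P = -607 + 9P gives P* = 133, Q* = 590.
With the rebate, buyers effectively pay Pb = Ps − 72, where Ps is the price sellers receive.
Demand in terms of Ps becomes Qd = 1521 − 7(Ps − 72) = 2025 - 7Ps. Setting this equal to supply: 2025 - 7Ps = -607 + 9Ps, so Ps = 164.5.
Buyers pay Pb = 164.5 − 72 = 92.5; Q' = -607 + 9·164.5 = 873.5.
The subsidy expands output by 873.5 − 590 = 283.5 past the efficient level; on those units the gap between marginal cost and willingness to pay runs from 0 up to 72.
DWL = ½ × 72 × 283.5 = 10206.

Deadweight loss = 10206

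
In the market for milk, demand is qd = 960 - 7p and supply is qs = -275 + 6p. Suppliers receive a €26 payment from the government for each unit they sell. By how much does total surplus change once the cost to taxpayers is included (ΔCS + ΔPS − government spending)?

Pre-subsidy: 960 - 7p = -275 + 6p gives p* = 95, q* = 295.
With the subsidy, sellers receive ps = pb + 26 for each unit, where pb is the price buyers pay.
Supply in terms of pb becomes qs = -275 + 6(pb + 26) = -119 + 6pb. Setting this equal to demand: 960 - 7pb = -119 + 6pb, so pb = 83.
Sellers receive ps = 83 + 26 = 109; q' = 960 − 7·83 = 379.
ΔCS = ½(295 + 379)(95 − 83) = 4044; ΔPS = ½(295 + 379)(109 − 95) = 4718.
Government spending = 26 × 379 = 9854.
Net change = 4044 + 4718 − 9854 = -1092. The loss equals the DWL triangle ½·26·84.

Net change in total surplus = -€1092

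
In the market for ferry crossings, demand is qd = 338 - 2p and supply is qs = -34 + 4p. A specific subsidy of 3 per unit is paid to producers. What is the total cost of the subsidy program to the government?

Pre-subsidy: 338 - 2p = -34 + 4p gives p* = 62, q* = 214.
With the subsidy, sellers receive ps = pb + 3 for each unit, where pb is the price buyers pay.
Supply in terms of pb becomes qs = -34 + 4(pb + 3) = -22 + 4pb. Setting this equal to demand: 338 - 2pb = -22 + 4pb, so pb = 60.
Sellers receive ps = 60 + 3 = 63; q' = 338 − 2·60 = 218.
Government outlay = subsidy × quantity = 3 × 218 = 654.

Government cost = 654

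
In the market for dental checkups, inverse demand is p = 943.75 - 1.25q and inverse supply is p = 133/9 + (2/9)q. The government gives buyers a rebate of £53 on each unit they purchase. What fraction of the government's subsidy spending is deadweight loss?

Pre-subsidy: 943.75 - 1.25q = 133/9 + (2/9)q gives q* = 631 and p* = 155.
With the rebate, buyers effectively pay pb = ps − 53, where ps is the price sellers receive.
On the curves, pb = 943.75 - 1.25q and ps = 133/9 + (2/9)q; the wedge ps − pb = 53 gives 133/9 + (2/9)q − (943.75 - 1.25q) = 53, so q' = 667.
Then pb = 943.75 − 1.25·667 = 110 and ps = 133/9 + (2/9)·667 = 163.
ΔCS = ½(631 + 667)(155 − 110) = 29205; ΔPS = ½(631 + 667)(163 − 155) = 5192.
Government spending = 53 × 667 = 35351.
DWL = ½ × 53 × (667 − 631) = 954; fraction = 954 / 35351 = 18/667.

DWL / government spending = 18/667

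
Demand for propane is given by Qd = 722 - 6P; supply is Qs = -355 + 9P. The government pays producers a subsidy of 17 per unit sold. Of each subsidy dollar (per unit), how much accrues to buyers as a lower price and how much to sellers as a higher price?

Pre-subsidy: 722 - 6P = -355 + 9P gives P* = 71.8, Q* = 291.2.
With the subsidy, sellers receive Ps = Pb + 17 for each unit, where Pb is the price buyers pay.
Supply in terms of Pb becomes Qs = -355 + 9(Pb + 17) = -202 + 9Pb. Setting this equal to demand: 722 - 6Pb = -202 + 9Pb, so Pb = 61.6.
Sellers receive Ps = 61.6 + 17 = 78.6; Q' = 722 − 6·61.6 = 352.4.
Buyers' price falls by P* − Pb = 71.8 − 61.6 = 10.2; sellers' price rises by Ps − P* = 78.6 − 71.8 = 6.8.

Buyers gain 10.2 per unit; sellers gain 6.8 per unit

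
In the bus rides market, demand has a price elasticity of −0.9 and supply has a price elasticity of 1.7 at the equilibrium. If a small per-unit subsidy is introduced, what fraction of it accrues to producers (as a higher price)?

For a small subsidy around the equilibrium, the benefit split depends on the relative slopes, which at a point are proportional to the elasticities.
Buyer share = εs/(εs + |εd|) = 1.7/(1.7 + 0.9) = 17/26; seller share = |εd|/(εs + |εd|) = 9/26.
So producers capture 9/26 of the subsidy.

Producer share = 9/26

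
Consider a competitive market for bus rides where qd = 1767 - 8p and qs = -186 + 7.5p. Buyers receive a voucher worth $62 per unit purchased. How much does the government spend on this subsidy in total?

Government cost = $61938

Pre-subsidy: 1767 - 8p = -186 + 7.5p gives p* = 126, q* = 759.
With the rebate, buyers effectively pay pb = ps − 62, where ps is the price sellers receive.
Demand in terms of ps becomes qd = 1767 − 8(ps − 62) = 2263 - 8ps. Setting this equal to supply: 2263 - 8ps = -186 + 7.5ps, so ps = 158.
Buyers pay pb = 158 − 62 = 96; q' = -186 + 7.5·158 = 999.
Government outlay = subsidy × quantity = 62 × 999 = 61938.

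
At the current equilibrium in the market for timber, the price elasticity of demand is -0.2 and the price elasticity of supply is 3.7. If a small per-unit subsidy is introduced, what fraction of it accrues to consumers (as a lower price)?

For a small subsidy around the equilibrium, the benefit split depends on the relative slopes, which at a point are proportional to the elasticities.
Buyer share = εs/(εs + |εd|) = 3.7/(3.7 + 0.2) = 37/39; seller share = |εd|/(εs + |εd|) = 2/39.

Consumer share = 37/39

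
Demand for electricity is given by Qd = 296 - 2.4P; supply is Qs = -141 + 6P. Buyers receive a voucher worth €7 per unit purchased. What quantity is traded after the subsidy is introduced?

Q' = 1282/7

Pre-subsidy: 296 - 2.4P = -141 + 6P gives P* = 2185/42, Q* = 1198/7.
With the rebate, buyers effectively pay Pb = Ps − 7, where Ps is the price sellers receive.
Demand in terms of Ps becomes Qd = 296 − 2.4(Ps − 7) = 312.8 - 2.4Ps. Setting this equal to supply: 312.8 - 2.4Ps = -141 + 6Ps, so Ps = 2269/42.
Buyers pay Pb = 2269/42 − 7 = 1975/42; Q' = -141 + 6·(2269/42) = 1282/7.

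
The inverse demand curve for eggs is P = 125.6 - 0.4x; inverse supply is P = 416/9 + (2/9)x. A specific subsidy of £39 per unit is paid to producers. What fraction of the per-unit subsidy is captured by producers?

Producer share = 5/14

Pre-subsidy: 125.6 - 0.4x = 416/9 + (2/9)x gives x* = 893/7 and P* = 522/7.
With the subsidy, sellers receive Ps = Pb + 39 for each unit, where Pb is the price buyers pay.
On the curves, Pb = 125.6 - 0.4x and Ps = 416/9 + (2/9)x; the wedge Ps − Pb = 39 gives 416/9 + (2/9)x − (125.6 - 0.4x) = 39, so x' = 190.25.
Then Pb = 125.6 − 0.4·190.25 = 49.5 and Ps = 416/9 + (2/9)·190.25 = 88.5.
Buyers' price falls by P* − Pb = 522/7 − 49.5 = 351/14; sellers' price rises by Ps − P* = 88.5 − 522/7 = 195/14.
So producers capture (195/14)/39 = 5/14 of each unit of subsidy.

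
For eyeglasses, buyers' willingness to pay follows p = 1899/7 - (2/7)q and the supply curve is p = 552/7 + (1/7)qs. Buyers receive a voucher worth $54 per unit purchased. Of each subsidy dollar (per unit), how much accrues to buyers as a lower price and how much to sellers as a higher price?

Pre-subsidy: 1899/7 - (2/7)q = 552/7 + (1/7)q gives q* = 449 and p* = 143.
With the rebate, buyers effectively pay pb = ps − 54, where ps is the price sellers receive.
On the curves, pb = 1899/7 - (2/7)q and ps = 552/7 + (1/7)q; the wedge ps − pb = 54 gives 552/7 + (1/7)q − (1899/7 - (2/7)q) = 54, so q' = 575.
Then pb = 1899/7 − (2/7)·575 = 107 and ps = 552/7 + (1/7)·575 = 161.
Buyers' price falls by p* − pb = 143 − 107 = 36; sellers' price rises by ps − p* = 161 − 143 = 18.

Buyers gain $36 per unit; sellers gain $18 per unit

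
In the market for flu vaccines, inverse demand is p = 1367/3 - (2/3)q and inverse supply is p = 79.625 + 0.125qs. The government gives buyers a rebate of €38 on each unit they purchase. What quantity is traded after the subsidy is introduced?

q' = 523

Pre-subsidy: 1367/3 - (2/3)q = 79.625 + 0.125q gives q* = 475 and p* = 139.
With the rebate, buyers effectively pay pb = ps − 38, where ps is the price sellers receive.
On the curves, pb = 1367/3 - (2/3)q and ps = 79.625 + 0.125q; the wedge ps − pb = 38 gives 79.625 + 0.125q − (1367/3 - (2/3)q) = 38, so q' = 523.
Then pb = 1367/3 − (2/3)·523 = 107 and ps = 79.625 + 0.125·523 = 145.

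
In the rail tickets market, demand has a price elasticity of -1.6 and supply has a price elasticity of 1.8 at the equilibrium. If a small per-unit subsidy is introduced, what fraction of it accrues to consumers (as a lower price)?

For a small subsidy around the equilibrium, the benefit split depends on the relative slopes, which at a point are proportional to the elasticities.
Buyer share = εs/(εs + |εd|) = 1.8/(1.8 + 1.6) = 9/17; seller share = |εd|/(εs + |εd|) = 8/17.

Consumer share = 9/17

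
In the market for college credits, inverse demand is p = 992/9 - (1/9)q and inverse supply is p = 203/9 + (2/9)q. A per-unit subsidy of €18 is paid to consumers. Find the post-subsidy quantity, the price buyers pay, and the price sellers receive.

q' = 317; buyers pay €75; sellers receive €93

Pre-subsidy: 992/9 - (1/9)q = 203/9 + (2/9)q gives q* = 263 and p* = 81.
With the rebate, buyers effectively pay pb = ps − 18, where ps is the price sellers receive.
On the curves, pb = 992/9 - (1/9)q and ps = 203/9 + (2/9)q; the wedge ps − pb = 18 gives 203/9 + (2/9)q − (992/9 - (1/9)q) = 18, so q' = 317.
Then pb = 992/9 − (1/9)·317 = 75 and ps = 203/9 + (2/9)·317 = 93.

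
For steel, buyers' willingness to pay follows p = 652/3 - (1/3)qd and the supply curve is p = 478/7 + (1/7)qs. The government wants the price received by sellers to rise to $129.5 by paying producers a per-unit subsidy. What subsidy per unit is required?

At a seller price of 129.5, quantity supplied is -478 + 7·129.5 = 428.5.
Buyers absorb 428.5 only when they pay pb = 652/3 − (1/3)·428.5 = 74.5.
s = ps − pb = 129.5 − 74.5 = 55.

Required subsidy s = $55 per unit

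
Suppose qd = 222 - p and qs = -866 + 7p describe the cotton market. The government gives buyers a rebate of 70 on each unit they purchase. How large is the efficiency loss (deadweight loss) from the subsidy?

Pre-subsidy: 222 - p = -866 + 7p gives p* = 136, q* = 86.
With the rebate, buyers effectively pay pb = ps − 70, where ps is the price sellers receive.
Demand in terms of ps becomes qd = 222 − 1(ps − 70) = 292 - ps. Setting this equal to supply: 292 - ps = -866 + 7ps, so ps = 144.75.
Buyers pay pb = 144.75 − 70 = 74.75; q' = -866 + 7·144.75 = 147.25.
The subsidy expands output by 147.25 − 86 = 61.25 past the efficient level; on those units the gap between marginal cost and willingness to pay runs from 0 up to 70.
DWL = ½ × 70 × 61.25 = 2143.75.

Deadweight loss = 2143.75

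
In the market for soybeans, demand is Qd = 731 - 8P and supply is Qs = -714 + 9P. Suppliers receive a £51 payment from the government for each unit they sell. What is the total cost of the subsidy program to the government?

Pre-subsidy: 731 - 8P = -714 + 9P gives P* = 85, Q* = 51.
With the subsidy, sellers receive Ps = Pb + 51 for each unit, where Pb is the price buyers pay.
Supply in terms of Pb becomes Qs = -714 + 9(Pb + 51) = -255 + 9Pb. Setting this equal to demand: 731 - 8Pb = -255 + 9Pb, so Pb = 58.
Sellers receive Ps = 58 + 51 = 109; Q' = 731 − 8·58 = 267.
Government outlay = subsidy × quantity = 51 × 267 = 13617.

Government cost = £13617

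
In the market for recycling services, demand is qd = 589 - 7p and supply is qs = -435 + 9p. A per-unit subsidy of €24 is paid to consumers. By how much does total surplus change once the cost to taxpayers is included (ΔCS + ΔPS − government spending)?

Pre-subsidy: 589 - 7p = -435 + 9p gives p* = 64, q* = 141.
With the rebate, buyers effectively pay pb = ps − 24, where ps is the price sellers receive.
Demand in terms of ps becomes qd = 589 − 7(ps − 24) = 757 - 7ps. Setting this equal to supply: 757 - 7ps = -435 + 9ps, so ps = 74.5.
Buyers pay pb = 74.5 − 24 = 50.5; q' = -435 + 9·74.5 = 235.5.
ΔCS = ½(141 + 235.5)(64 − 50.5) = 2541.375; ΔPS = ½(141 + 235.5)(74.5 − 64) = 1976.625.
Government spending = 24 × 235.5 = 5652.
Net change = 2541.375 + 1976.625 − 5652 = -1134. The loss equals the DWL triangle ½·24·94.5.

Net change in total surplus = -€1134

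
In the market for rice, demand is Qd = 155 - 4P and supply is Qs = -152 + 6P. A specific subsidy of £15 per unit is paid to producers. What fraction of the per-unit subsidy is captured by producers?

Producer share = 0.4

Pre-subsidy: 155 - 4P = -152 + 6P gives P* = 30.7, Q* = 32.2.
With the subsidy, sellers receive Ps = Pb + 15 for each unit, where Pb is the price buyers pay.
Supply in terms of Pb becomes Qs = -152 + 6(Pb + 15) = -62 + 6Pb. Setting this equal to demand: 155 - 4Pb = -62 + 6Pb, so Pb = 21.7.
Sellers receive Ps = 21.7 + 15 = 36.7; Q' = 155 − 4·21.7 = 68.2.
Buyers' price falls by P* − Pb = 30.7 − 21.7 = 9; sellers' price rises by Ps − P* = 36.7 − 30.7 = 6.
So producers capture 6/15 = 0.4 of each unit of subsidy.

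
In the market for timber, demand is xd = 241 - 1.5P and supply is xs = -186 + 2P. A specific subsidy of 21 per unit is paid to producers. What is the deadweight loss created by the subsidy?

Pre-subsidy: 241 - 1.5P = -186 + 2P gives P* = 122, x* = 58.
With the subsidy, sellers receive Ps = Pb + 21 for each unit, where Pb is the price buyers pay.
Supply in terms of Pb becomes xs = -186 + 2(Pb + 21) = -144 + 2Pb. Setting this equal to demand: 241 - 1.5Pb = -144 + 2Pb, so Pb = 110.
Sellers receive Ps = 110 + 21 = 131; x' = 241 − 1.5·110 = 76.
The subsidy expands output by 76 − 58 = 18 past the efficient level; on those units the gap between marginal cost and willingness to pay runs from 0 up to 21.
DWL = ½ × 21 × 18 = 189.

Deadweight loss = 189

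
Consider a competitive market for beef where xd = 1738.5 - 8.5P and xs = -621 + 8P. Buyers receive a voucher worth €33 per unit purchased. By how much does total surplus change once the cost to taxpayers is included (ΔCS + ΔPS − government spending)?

Pre-subsidy: 1738.5 - 8.5P = -621 + 8P gives P* = 143, x* = 523.
With the rebate, buyers effectively pay Pb = Ps − 33, where Ps is the price sellers receive.
Demand in terms of Ps becomes xd = 1738.5 − 8.5(Ps − 33) = 2019 - 8.5Ps. Setting this equal to supply: 2019 - 8.5Ps = -621 + 8Ps, so Ps = 160.
Buyers pay Pb = 160 − 33 = 127; x' = -621 + 8·160 = 659.
ΔCS = ½(523 + 659)(143 − 127) = 9456; ΔPS = ½(523 + 659)(160 − 143) = 10047.
Government spending = 33 × 659 = 21747.
Net change = 9456 + 10047 − 21747 = -2244. The loss equals the DWL triangle ½·33·136.

Net change in total surplus = -€2244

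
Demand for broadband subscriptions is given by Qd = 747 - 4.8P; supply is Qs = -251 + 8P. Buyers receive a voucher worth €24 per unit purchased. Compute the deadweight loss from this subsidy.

Deadweight loss = €864

Pre-subsidy: 747 - 4.8P = -251 + 8P gives P* = 77.96875, Q* = 372.75.
With the rebate, buyers effectively pay Pb = Ps − 24, where Ps is the price sellers receive.
Demand in terms of Ps becomes Qd = 747 − 4.8(Ps − 24) = 862.2 - 4.8Ps. Setting this equal to supply: 862.2 - 4.8Ps = -251 + 8Ps, so Ps = 86.96875.
Buyers pay Pb = 86.96875 − 24 = 62.96875; Q' = -251 + 8·86.96875 = 444.75.
The subsidy expands output by 444.75 − 372.75 = 72 past the efficient level; on those units the gap between marginal cost and willingness to pay runs from 0 up to 24.
DWL = ½ × 24 × 72 = 864.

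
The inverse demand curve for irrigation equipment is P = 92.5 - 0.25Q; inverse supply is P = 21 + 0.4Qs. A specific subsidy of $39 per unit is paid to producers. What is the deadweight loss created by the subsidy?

Deadweight loss = $1170

Pre-subsidy: 92.5 - 0.25Q = 21 + 0.4Q gives Q* = 110 and P* = 65.
With the subsidy, sellers receive Ps = Pb + 39 for each unit, where Pb is the price buyers pay.
On the curves, Pb = 92.5 - 0.25Q and Ps = 21 + 0.4Q; the wedge Ps − Pb = 39 gives 21 + 0.4Q − (92.5 - 0.25Q) = 39, so Q' = 170.
Then Pb = 92.5 − 0.25·170 = 50 and Ps = 21 + 0.4·170 = 89.
The subsidy expands output by 170 − 110 = 60 past the efficient level; on those units the gap between marginal cost and willingness to pay runs from 0 up to 39.
DWL = ½ × 39 × 60 = 1170.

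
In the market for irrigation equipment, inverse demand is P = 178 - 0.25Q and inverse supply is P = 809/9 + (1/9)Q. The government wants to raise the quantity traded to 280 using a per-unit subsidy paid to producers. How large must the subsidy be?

At Q = 280, from the demand curve buyers pay Pb = 178 − 0.25·280 = 108; from the supply curve sellers need Ps = 809/9 + (1/9)·280 = 121.
The subsidy must fill the gap: s = Ps − Pb = 121 − 108 = 13.

Required subsidy s = 13 per unit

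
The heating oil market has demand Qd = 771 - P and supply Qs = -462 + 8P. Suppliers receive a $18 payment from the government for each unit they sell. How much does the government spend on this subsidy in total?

Government cost = $11700

Pre-subsidy: 771 - P = -462 + 8P gives P* = 137, Q* = 634.
With the subsidy, sellers receive Ps = Pb + 18 for each unit, where Pb is the price buyers pay.
Supply in terms of Pb becomes Qs = -462 + 8(Pb + 18) = -318 + 8Pb. Setting this equal to demand: 771 - Pb = -318 + 8Pb, so Pb = 121.
Sellers receive Ps = 121 + 18 = 139; Q' = 771 − 1·121 = 650.
Government outlay = subsidy × quantity = 18 × 650 = 11700.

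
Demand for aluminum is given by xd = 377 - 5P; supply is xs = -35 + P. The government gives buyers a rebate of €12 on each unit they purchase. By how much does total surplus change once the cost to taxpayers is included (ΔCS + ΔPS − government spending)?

Net change in total surplus = -€60

Pre-subsidy: 377 - 5P = -35 + P gives P* = 206/3, x* = 101/3.
With the rebate, buyers effectively pay Pb = Ps − 12, where Ps is the price sellers receive.
Demand in terms of Ps becomes xd = 377 − 5(Ps − 12) = 437 - 5Ps. Setting this equal to supply: 437 - 5Ps = -35 + Ps, so Ps = 236/3.
Buyers pay Pb = 236/3 − 12 = 200/3; x' = -35 + 1·(236/3) = 131/3.
ΔCS = ½(101/3 + 131/3)(206/3 − 200/3) = 232/3; ΔPS = ½(101/3 + 131/3)(236/3 − 206/3) = 1160/3.
Government spending = 12 × 131/3 = 524.
Net change = 232/3 + 1160/3 − 524 = -60. The loss equals the DWL triangle ½·12·10.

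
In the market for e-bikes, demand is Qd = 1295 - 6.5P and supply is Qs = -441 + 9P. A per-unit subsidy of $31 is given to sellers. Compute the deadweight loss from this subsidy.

Deadweight loss = $1813.5

Pre-subsidy: 1295 - 6.5P = -441 + 9P gives P* = 112, Q* = 567.
With the subsidy, sellers receive Ps = Pb + 31 for each unit, where Pb is the price buyers pay.
Supply in terms of Pb becomes Qs = -441 + 9(Pb + 31) = -162 + 9Pb. Setting this equal to demand: 1295 - 6.5Pb = -162 + 9Pb, so Pb = 94.
Sellers receive Ps = 94 + 31 = 125; Q' = 1295 − 6.5·94 = 684.
The subsidy expands output by 684 − 567 = 117 past the efficient level; on those units the gap between marginal cost and willingness to pay runs from 0 up to 31.
DWL = ½ × 31 × 117 = 1813.5.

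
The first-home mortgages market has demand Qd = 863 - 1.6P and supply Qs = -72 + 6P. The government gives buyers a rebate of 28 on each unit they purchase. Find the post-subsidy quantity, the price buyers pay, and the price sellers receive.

Q' = 13329/19; buyers pay 3835/38; sellers receive 4899/38

Pre-subsidy: 863 - 1.6P = -72 + 6P gives P* = 4675/38, Q* = 12657/19.
With the rebate, buyers effectively pay Pb = Ps − 28, where Ps is the price sellers receive.
Demand in terms of Ps becomes Qd = 863 − 1.6(Ps − 28) = 907.8 - 1.6Ps. Setting this equal to supply: 907.8 - 1.6Ps = -72 + 6Ps, so Ps = 4899/38.
Buyers pay Pb = 4899/38 − 28 = 3835/38; Q' = -72 + 6·(4899/38) = 13329/19.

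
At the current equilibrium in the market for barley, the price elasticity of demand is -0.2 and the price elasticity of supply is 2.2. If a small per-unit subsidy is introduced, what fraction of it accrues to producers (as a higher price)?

Producer share = 1/12

For a small subsidy around the equilibrium, the benefit split depends on the relative slopes, which at a point are proportional to the elasticities.
Buyer share = εs/(εs + |εd|) = 2.2/(2.2 + 0.2) = 11/12; seller share = |εd|/(εs + |εd|) = 1/12.
So producers capture 1/12 of the subsidy.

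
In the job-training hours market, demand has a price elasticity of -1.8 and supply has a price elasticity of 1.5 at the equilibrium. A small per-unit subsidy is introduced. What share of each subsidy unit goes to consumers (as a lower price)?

Consumer share = 5/11

For a small subsidy around the equilibrium, the benefit split depends on the relative slopes, which at a point are proportional to the elasticities.
Buyer share = εs/(εs + |εd|) = 1.5/(1.5 + 1.8) = 5/11; seller share = |εd|/(εs + |εd|) = 6/11.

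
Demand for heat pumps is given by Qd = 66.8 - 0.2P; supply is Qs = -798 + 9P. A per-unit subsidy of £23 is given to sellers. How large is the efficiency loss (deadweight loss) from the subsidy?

Deadweight loss = £51.75

Pre-subsidy: 66.8 - 0.2P = -798 + 9P gives P* = 94, Q* = 48.
With the subsidy, sellers receive Ps = Pb + 23 for each unit, where Pb is the price buyers pay.
Supply in terms of Pb becomes Qs = -798 + 9(Pb + 23) = -591 + 9Pb. Setting this equal to demand: 66.8 - 0.2Pb = -591 + 9Pb, so Pb = 71.5.
Sellers receive Ps = 71.5 + 23 = 94.5; Q' = 66.8 − 0.2·71.5 = 52.5.
The subsidy expands output by 52.5 − 48 = 4.5 past the efficient level; on those units the gap between marginal cost and willingness to pay runs from 0 up to 23.
DWL = ½ × 23 × 4.5 = 51.75.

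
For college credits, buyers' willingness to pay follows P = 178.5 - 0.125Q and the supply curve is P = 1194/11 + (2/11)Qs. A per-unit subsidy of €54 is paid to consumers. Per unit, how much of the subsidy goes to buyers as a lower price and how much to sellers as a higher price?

Pre-subsidy: 178.5 - 0.125Q = 1194/11 + (2/11)Q gives Q* = 228 and P* = 150.
With the rebate, buyers effectively pay Pb = Ps − 54, where Ps is the price sellers receive.
On the curves, Pb = 178.5 - 0.125Q and Ps = 1194/11 + (2/11)Q; the wedge Ps − Pb = 54 gives 1194/11 + (2/11)Q − (178.5 - 0.125Q) = 54, so Q' = 404.
Then Pb = 178.5 − 0.125·404 = 128 and Ps = 1194/11 + (2/11)·404 = 182.
Buyers' price falls by P* − Pb = 150 − 128 = 22; sellers' price rises by Ps − P* = 182 − 150 = 32.

Buyers gain €22 per unit; sellers gain €32 per unit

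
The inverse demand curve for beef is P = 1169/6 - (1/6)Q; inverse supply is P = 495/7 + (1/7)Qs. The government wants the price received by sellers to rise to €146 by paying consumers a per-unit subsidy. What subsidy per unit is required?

At a seller price of 146, quantity supplied is -495 + 7·146 = 527.
Buyers absorb 527 only when they pay Pb = 1169/6 − (1/6)·527 = 107.
s = Ps − Pb = 146 − 107 = 39.

Required subsidy s = €39 per unit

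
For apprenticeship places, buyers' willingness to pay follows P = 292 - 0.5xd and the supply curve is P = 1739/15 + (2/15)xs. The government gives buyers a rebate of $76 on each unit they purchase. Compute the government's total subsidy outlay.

Pre-subsidy: 292 - 0.5x = 1739/15 + (2/15)x gives x* = 278 and P* = 153.
With the rebate, buyers effectively pay Pb = Ps − 76, where Ps is the price sellers receive.
On the curves, Pb = 292 - 0.5x and Ps = 1739/15 + (2/15)x; the wedge Ps − Pb = 76 gives 1739/15 + (2/15)x − (292 - 0.5x) = 76, so x' = 398.
Then Pb = 292 − 0.5·398 = 93 and Ps = 1739/15 + (2/15)·398 = 169.
Government outlay = subsidy × quantity = 76 × 398 = 30248.

Government cost = $30248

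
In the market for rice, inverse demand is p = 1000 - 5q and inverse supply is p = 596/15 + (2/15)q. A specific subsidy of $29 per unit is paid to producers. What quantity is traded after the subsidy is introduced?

q' = 1349/7

Pre-subsidy: 1000 - 5q = 596/15 + (2/15)q gives q* = 14404/77 and p* = 4980/77.
With the subsidy, sellers receive ps = pb + 29 for each unit, where pb is the price buyers pay.
On the curves, pb = 1000 - 5q and ps = 596/15 + (2/15)q; the wedge ps − pb = 29 gives 596/15 + (2/15)q − (1000 - 5q) = 29, so q' = 1349/7.
Then pb = 1000 − 5·(1349/7) = 255/7 and ps = 596/15 + (2/15)·(1349/7) = 458/7.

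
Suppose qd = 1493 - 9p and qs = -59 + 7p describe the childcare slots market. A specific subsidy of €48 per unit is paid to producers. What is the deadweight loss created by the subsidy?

Pre-subsidy: 1493 - 9p = -59 + 7p gives p* = 97, q* = 620.
With the subsidy, sellers receive ps = pb + 48 for each unit, where pb is the price buyers pay.
Supply in terms of pb becomes qs = -59 + 7(pb + 48) = 277 + 7pb. Setting this equal to demand: 1493 - 9pb = 277 + 7pb, so pb = 76.
Sellers receive ps = 76 + 48 = 124; q' = 1493 − 9·76 = 809.
The subsidy expands output by 809 − 620 = 189 past the efficient level; on those units the gap between marginal cost and willingness to pay runs from 0 up to 48.
DWL = ½ × 48 × 189 = 4536.

Deadweight loss = €4536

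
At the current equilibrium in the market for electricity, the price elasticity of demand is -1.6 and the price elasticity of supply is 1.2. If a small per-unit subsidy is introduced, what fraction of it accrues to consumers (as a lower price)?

Consumer share = 3/7

For a small subsidy around the equilibrium, the benefit split depends on the relative slopes, which at a point are proportional to the elasticities.
Buyer share = εs/(εs + |εd|) = 1.2/(1.2 + 1.6) = 3/7; seller share = |εd|/(εs + |εd|) = 4/7.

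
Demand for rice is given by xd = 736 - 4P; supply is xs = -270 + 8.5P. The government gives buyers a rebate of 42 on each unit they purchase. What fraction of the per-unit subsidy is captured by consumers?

Pre-subsidy: 736 - 4P = -270 + 8.5P gives P* = 80.48, x* = 414.08.
With the rebate, buyers effectively pay Pb = Ps − 42, where Ps is the price sellers receive.
Demand in terms of Ps becomes xd = 736 − 4(Ps − 42) = 904 - 4Ps. Setting this equal to supply: 904 - 4Ps = -270 + 8.5Ps, so Ps = 93.92.
Buyers pay Pb = 93.92 − 42 = 51.92; x' = -270 + 8.5·93.92 = 528.32.
Buyers' price falls by P* − Pb = 80.48 − 51.92 = 28.56; sellers' price rises by Ps − P* = 93.92 − 80.48 = 13.44.
So consumers capture 28.56/42 = 0.68 of each unit of subsidy.

Consumer share = 0.68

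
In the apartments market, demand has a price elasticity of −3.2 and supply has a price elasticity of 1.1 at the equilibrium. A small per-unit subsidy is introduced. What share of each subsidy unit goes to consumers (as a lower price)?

Consumer share = 11/43

For a small subsidy around the equilibrium, the benefit split depends on the relative slopes, which at a point are proportional to the elasticities.
Buyer share = εs/(εs + |εd|) = 1.1/(1.1 + 3.2) = 11/43; seller share = |εd|/(εs + |εd|) = 32/43.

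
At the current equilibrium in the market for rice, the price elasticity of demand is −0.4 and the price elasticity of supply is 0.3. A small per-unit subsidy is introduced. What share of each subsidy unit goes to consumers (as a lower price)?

For a small subsidy around the equilibrium, the benefit split depends on the relative slopes, which at a point are proportional to the elasticities.
Buyer share = εs/(εs + |εd|) = 0.3/(0.3 + 0.4) = 3/7; seller share = |εd|/(εs + |εd|) = 4/7.

Consumer share = 3/7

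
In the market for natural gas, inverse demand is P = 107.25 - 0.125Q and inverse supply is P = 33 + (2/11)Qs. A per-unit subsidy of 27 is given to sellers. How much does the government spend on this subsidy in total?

Pre-subsidy: 107.25 - 0.125Q = 33 + (2/11)Q gives Q* = 242 and P* = 77.
With the subsidy, sellers receive Ps = Pb + 27 for each unit, where Pb is the price buyers pay.
On the curves, Pb = 107.25 - 0.125Q and Ps = 33 + (2/11)Q; the wedge Ps − Pb = 27 gives 33 + (2/11)Q − (107.25 - 0.125Q) = 27, so Q' = 330.
Then Pb = 107.25 − 0.125·330 = 66 and Ps = 33 + (2/11)·330 = 93.
Government outlay = subsidy × quantity = 27 × 330 = 8910.

Government cost = 8910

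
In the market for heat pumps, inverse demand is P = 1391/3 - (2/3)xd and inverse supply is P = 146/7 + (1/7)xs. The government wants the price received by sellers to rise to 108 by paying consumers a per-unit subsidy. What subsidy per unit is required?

At a seller price of 108, quantity supplied is -146 + 7·108 = 610.
Buyers absorb 610 only when they pay Pb = 1391/3 − (2/3)·610 = 57.
s = Ps − Pb = 108 − 57 = 51.

Required subsidy s = 51 per unit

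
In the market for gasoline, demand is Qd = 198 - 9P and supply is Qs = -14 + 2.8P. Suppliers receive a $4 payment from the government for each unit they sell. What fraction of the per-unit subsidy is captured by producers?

Producer share = 45/59

Pre-subsidy: 198 - 9P = -14 + 2.8P gives P* = 1060/59, Q* = 2142/59.
With the subsidy, sellers receive Ps = Pb + 4 for each unit, where Pb is the price buyers pay.
Supply in terms of Pb becomes Qs = -14 + 2.8(Pb + 4) = -2.8 + 2.8Pb. Setting this equal to demand: 198 - 9Pb = -2.8 + 2.8Pb, so Pb = 1004/59.
Sellers receive Ps = 1004/59 + 4 = 1240/59; Q' = 198 − 9·(1004/59) = 2646/59.
Buyers' price falls by P* − Pb = 1060/59 − 1004/59 = 56/59; sellers' price rises by Ps − P* = 1240/59 − 1060/59 = 180/59.
So producers capture (180/59)/4 = 45/59 of each unit of subsidy.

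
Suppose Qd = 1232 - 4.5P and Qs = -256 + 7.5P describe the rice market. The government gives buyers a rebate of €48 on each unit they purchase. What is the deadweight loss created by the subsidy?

Deadweight loss = €3240

Pre-subsidy: 1232 - 4.5P = -256 + 7.5P gives P* = 124, Q* = 674.
With the rebate, buyers effectively pay Pb = Ps − 48, where Ps is the price sellers receive.
Demand in terms of Ps becomes Qd = 1232 − 4.5(Ps − 48) = 1448 - 4.5Ps. Setting this equal to supply: 1448 - 4.5Ps = -256 + 7.5Ps, so Ps = 142.
Buyers pay Pb = 142 − 48 = 94; Q' = -256 + 7.5·142 = 809.
The subsidy expands output by 809 − 674 = 135 past the efficient level; on those units the gap between marginal cost and willingness to pay runs from 0 up to 48.
DWL = ½ × 48 × 135 = 3240.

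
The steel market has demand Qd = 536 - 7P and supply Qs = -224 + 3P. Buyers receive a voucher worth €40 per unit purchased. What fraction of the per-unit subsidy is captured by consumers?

Consumer share = 0.3

Pre-subsidy: 536 - 7P = -224 + 3P gives P* = 76, Q* = 4.
With the rebate, buyers effectively pay Pb = Ps − 40, where Ps is the price sellers receive.
Demand in terms of Ps becomes Qd = 536 − 7(Ps − 40) = 816 - 7Ps. Setting this equal to supply: 816 - 7Ps = -224 + 3Ps, so Ps = 104.
Buyers pay Pb = 104 − 40 = 64; Q' = -224 + 3·104 = 88.
Buyers' price falls by P* − Pb = 76 − 64 = 12; sellers' price rises by Ps − P* = 104 − 76 = 28.
So consumers capture 12/40 = 0.3 of each unit of subsidy.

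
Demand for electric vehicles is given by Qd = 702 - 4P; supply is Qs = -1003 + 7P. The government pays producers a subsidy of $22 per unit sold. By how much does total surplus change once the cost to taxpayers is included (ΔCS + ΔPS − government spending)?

Pre-subsidy: 702 - 4P = -1003 + 7P gives P* = 155, Q* = 82.
With the subsidy, sellers receive Ps = Pb + 22 for each unit, where Pb is the price buyers pay.
Supply in terms of Pb becomes Qs = -1003 + 7(Pb + 22) = -849 + 7Pb. Setting this equal to demand: 702 - 4Pb = -849 + 7Pb, so Pb = 141.
Sellers receive Ps = 141 + 22 = 163; Q' = 702 − 4·141 = 138.
ΔCS = ½(82 + 138)(155 − 141) = 1540; ΔPS = ½(82 + 138)(163 − 155) = 880.
Government spending = 22 × 138 = 3036.
Net change = 1540 + 880 − 3036 = -616. The loss equals the DWL triangle ½·22·56.

Net change in total surplus = -$616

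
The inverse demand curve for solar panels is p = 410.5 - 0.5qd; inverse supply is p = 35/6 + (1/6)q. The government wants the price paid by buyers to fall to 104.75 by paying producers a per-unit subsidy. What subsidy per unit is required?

Required subsidy s = 3 per unit

At a buyer price of 104.75, quantity demanded is 821 − 2·104.75 = 611.5.
Sellers supply 611.5 only when they receive ps = 35/6 + (1/6)·611.5 = 107.75.
s = ps − pb = 107.75 − 104.75 = 3.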